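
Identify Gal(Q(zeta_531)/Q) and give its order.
|Gal(Q(zeta_531)/Q)| = phi(531) = 348; group ≅ (Z/531Z)^* ≅ Z/6Z × Z/58Z

The n-th cyclotomic polynomial Φ_531(x) is the minimal polynomial of zeta_531 over Q and has degree phi(531) = 348. So Q(zeta_531) is a degree-348 Galois extension with Galois group (Z/531Z)^*. By CRT, (Z/531Z)^* ≅ (Z/9Z)^* × (Z/59Z)^*. Each prime-power unit group is (Z/9Z)^* ≅ Z/6Z; (Z/59Z)^* ≅ Z/58Z. Hence Gal(Q(zeta_531)/Q) ≅ Z/6Z × Z/58Z.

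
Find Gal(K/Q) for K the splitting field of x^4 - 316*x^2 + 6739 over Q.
Gal(K/Q) = V_4 (Klein four-group, Z/2Z × Z/2Z)

f factors as (x^2 - 23)(x^2 - 293), so the splitting field is K = Q(sqrt(23), sqrt(293)). The elements 23, 293, 6739 are all non-squares in Q, so sqrt(23) and sqrt(293) generate independent quadratic extensions. Thus [K:Q] = 4 and Gal(K/Q) is generated by the two order-2 automorphisms sqrt(23) ↦ -sqrt(23) and sqrt(293) ↦ -sqrt(293), giving V_4.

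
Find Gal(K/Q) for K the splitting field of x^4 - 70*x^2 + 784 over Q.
Gal(K/Q) = Z/2Z (cyclic of order 2)

f factors as (x^2 - 56)(x^2 - 14), so the splitting field is K = Q(sqrt(56), sqrt(14)). The squarefree part of 56 is 14 and the squarefree part of 14 is also 14, so sqrt(56) and sqrt(14) are both rational multiples of sqrt(14). Hence Q(sqrt(56)) = Q(sqrt(14)) = Q(sqrt(14)), and the splitting field collapses to a single degree-2 extension with Galois group Z/2Z.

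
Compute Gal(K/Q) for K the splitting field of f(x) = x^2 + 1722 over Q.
Gal(K/Q) = Z/2Z (cyclic of order 2)

x^2 + 1722 is irreducible over Q since -1722 is not a rational square. The splitting field Q(sqrt(-1722)) has degree 2 over Q, and its unique nontrivial automorphism is sqrt(-1722) ↦ -sqrt(-1722). Hence Gal(Q(sqrt(-1722))/Q) = Z/2Z.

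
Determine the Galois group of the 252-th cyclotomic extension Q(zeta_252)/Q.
|Gal(Q(zeta_252)/Q)| = phi(252) = 72; group ≅ (Z/252Z)^* ≅ Z/2Z × Z/6Z × Z/6Z

The n-th cyclotomic polynomial Φ_252(x) is the minimal polynomial of zeta_252 over Q and has degree phi(252) = 72. So Q(zeta_252) is a degree-72 Galois extension with Galois group (Z/252Z)^*. By CRT, (Z/252Z)^* ≅ (Z/4Z)^* × (Z/9Z)^* × (Z/7Z)^*. Each prime-power unit group is (Z/4Z)^* ≅ Z/2Z; (Z/9Z)^* ≅ Z/6Z; (Z/7Z)^* ≅ Z/6Z. Hence Gal(Q(zeta_252)/Q) ≅ Z/2Z × Z/6Z × Z/6Z.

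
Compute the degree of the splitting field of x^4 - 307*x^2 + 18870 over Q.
[K:Q] = 4

f factors as (x^2 - 85)(x^2 - 222); the splitting field is K = Q(sqrt(85), sqrt(222)). Since 85, 222, and 18870 are all non-squares in Q, the three subfields Q(sqrt(85)), Q(sqrt(222)), Q(sqrt(18870)) are distinct degree-2 extensions, so [K:Q] = 4 (Klein four Galois group).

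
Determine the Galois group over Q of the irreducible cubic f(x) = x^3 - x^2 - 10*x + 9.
Gal(K/Q) = S_3 (symmetric group of order 6)

Compute the discriminant of x^3 + (-1)*x^2 + (-10)*x + (9): Δ = 3569. Since Δ is not a rational square, the Galois group is not contained in A_3; it must be the full S_3 (irreducibility of the cubic rules out anything smaller).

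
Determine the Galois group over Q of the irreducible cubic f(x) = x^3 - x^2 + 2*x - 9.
Gal(K/Q) = S_3 (symmetric group of order 6)

Compute the discriminant of x^3 + (-1)*x^2 + (2)*x + (-9): Δ = -1927. Since Δ is not a rational square, the Galois group is not contained in A_3; it must be the full S_3 (irreducibility of the cubic rules out anything smaller).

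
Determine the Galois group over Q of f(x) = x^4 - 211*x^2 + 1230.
Gal(K/Q) = V_4 (Klein four-group, Z/2Z × Z/2Z)

f factors as (x^2 - 6)(x^2 - 205), so the splitting field is K = Q(sqrt(6), sqrt(205)). The elements 6, 205, 1230 are all non-squares in Q, so sqrt(6) and sqrt(205) generate independent quadratic extensions. Thus [K:Q] = 4 and Gal(K/Q) is generated by the two order-2 automorphisms sqrt(6) ↦ -sqrt(6) and sqrt(205) ↦ -sqrt(205), giving V_4.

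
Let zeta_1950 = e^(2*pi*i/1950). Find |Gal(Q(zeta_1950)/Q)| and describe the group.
|Gal(Q(zeta_1950)/Q)| = phi(1950) = 480; group ≅ (Z/1950Z)^* ≅ Z/2Z × Z/12Z × Z/20Z

The n-th cyclotomic polynomial Φ_1950(x) is the minimal polynomial of zeta_1950 over Q and has degree phi(1950) = 480. So Q(zeta_1950) is a degree-480 Galois extension with Galois group (Z/1950Z)^*. By CRT, (Z/1950Z)^* ≅ (Z/2Z)^* × (Z/3Z)^* × (Z/25Z)^* × (Z/13Z)^*. Each prime-power unit group is (Z/2Z)^* ≅ trivial group (order 1); (Z/3Z)^* ≅ Z/2Z; (Z/25Z)^* ≅ Z/20Z; (Z/13Z)^* ≅ Z/12Z. Hence Gal(Q(zeta_1950)/Q) ≅ Z/2Z × Z/12Z × Z/20Z.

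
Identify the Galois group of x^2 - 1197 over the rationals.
Gal(K/Q) = Z/2Z (cyclic of order 2)

x^2 - 1197 is irreducible over Q since 1197 is not a rational square. The splitting field Q(sqrt(1197)) has degree 2 over Q, and its unique nontrivial automorphism is sqrt(1197) ↦ -sqrt(1197). Hence Gal(Q(sqrt(1197))/Q) = Z/2Z.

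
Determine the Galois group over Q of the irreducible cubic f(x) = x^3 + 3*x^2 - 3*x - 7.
Gal(K/Q) = S_3 (symmetric group of order 6)

Compute the discriminant of x^3 + (3)*x^2 + (-3)*x + (-7): Δ = 756. Since Δ is not a rational square, the Galois group is not contained in A_3; it must be the full S_3 (irreducibility of the cubic rules out anything smaller).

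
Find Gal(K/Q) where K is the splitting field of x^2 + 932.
Gal(K/Q) = Z/2Z (cyclic of order 2)

x^2 + 932 is irreducible over Q since -932 is not a rational square. The splitting field Q(sqrt(-932)) has degree 2 over Q, and its unique nontrivial automorphism is sqrt(-932) ↦ -sqrt(-932). Hence Gal(Q(sqrt(-932))/Q) = Z/2Z.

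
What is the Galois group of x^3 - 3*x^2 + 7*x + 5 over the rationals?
Gal(K/Q) = S_3 (symmetric group of order 6)

Compute the discriminant of x^3 + (-3)*x^2 + (7)*x + (5): Δ = -2956. Since Δ is not a rational square, the Galois group is not contained in A_3; it must be the full S_3 (irreducibility of the cubic rules out anything smaller).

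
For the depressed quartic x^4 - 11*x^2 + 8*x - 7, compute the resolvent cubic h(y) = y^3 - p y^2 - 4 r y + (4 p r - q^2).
h(y) = y^3 + 11*y^2 + 28*y + 244

Identify coefficients: p = -11, q = 8, r = -7.
Plug into h(y) = y^3 - p y^2 - 4 r y + (4 p r - q^2):
  h(y) = y^3 - (-11) y^2 - 4*(-7) y + (4*(-11)*(-7) - (8)^2)
       = y^3 + (11) y^2 + (28) y + (244).
Simplifying: h(y) = y^3 + 11*y^2 + 28*y + 244.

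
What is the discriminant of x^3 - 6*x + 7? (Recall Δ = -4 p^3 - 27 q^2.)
Δ = -459

For a depressed cubic x^3 + p x + q the discriminant is Δ = -4 p^3 - 27 q^2 = -4*(-6)^3 - 27*(7)^2 = 864 - 1323 = -459.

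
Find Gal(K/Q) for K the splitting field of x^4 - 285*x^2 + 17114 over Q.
Gal(K/Q) = V_4 (Klein four-group, Z/2Z × Z/2Z)

f factors as (x^2 - 86)(x^2 - 199), so the splitting field is K = Q(sqrt(86), sqrt(199)). The elements 86, 199, 17114 are all non-squares in Q, so sqrt(86) and sqrt(199) generate independent quadratic extensions. Thus [K:Q] = 4 and Gal(K/Q) is generated by the two order-2 automorphisms sqrt(86) ↦ -sqrt(86) and sqrt(199) ↦ -sqrt(199), giving V_4.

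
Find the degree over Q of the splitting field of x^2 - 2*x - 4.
[K:Q] = 2

The discriminant of x^2 + (-2)*x + (-4) is b^2 - 4c = 4 - (-16) = 20. Since 20 is not a perfect square in Q, the polynomial is irreducible over Q. Its two roots generate a degree-2 extension, so [K:Q] = 2.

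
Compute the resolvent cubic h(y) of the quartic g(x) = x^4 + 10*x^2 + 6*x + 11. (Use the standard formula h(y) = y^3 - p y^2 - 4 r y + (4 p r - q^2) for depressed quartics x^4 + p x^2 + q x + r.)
h(y) = y^3 - 10*y^2 - 44*y + 404

Identify coefficients: p = 10, q = 6, r = 11.
Plug into h(y) = y^3 - p y^2 - 4 r y + (4 p r - q^2):
  h(y) = y^3 - (10) y^2 - 4*(11) y + (4*(10)*(11) - (6)^2)
       = y^3 + (-10) y^2 + (-44) y + (404).
Simplifying: h(y) = y^3 - 10*y^2 - 44*y + 404.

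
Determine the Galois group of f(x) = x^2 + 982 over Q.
Gal(K/Q) = Z/2Z (cyclic of order 2)

x^2 + 982 is irreducible over Q since -982 is not a rational square. The splitting field Q(sqrt(-982)) has degree 2 over Q, and its unique nontrivial automorphism is sqrt(-982) ↦ -sqrt(-982). Hence Gal(Q(sqrt(-982))/Q) = Z/2Z.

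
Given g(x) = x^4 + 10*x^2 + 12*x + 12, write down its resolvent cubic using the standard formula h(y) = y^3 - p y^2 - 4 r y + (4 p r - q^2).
h(y) = y^3 - 10*y^2 - 48*y + 336

Identify coefficients: p = 10, q = 12, r = 12.
Plug into h(y) = y^3 - p y^2 - 4 r y + (4 p r - q^2):
  h(y) = y^3 - (10) y^2 - 4*(12) y + (4*(10)*(12) - (12)^2)
       = y^3 + (-10) y^2 + (-48) y + (336).
Simplifying: h(y) = y^3 - 10*y^2 - 48*y + 336.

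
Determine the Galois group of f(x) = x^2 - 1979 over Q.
Gal(K/Q) = Z/2Z (cyclic of order 2)

x^2 - 1979 is irreducible over Q since 1979 is not a rational square. The splitting field Q(sqrt(1979)) has degree 2 over Q, and its unique nontrivial automorphism is sqrt(1979) ↦ -sqrt(1979). Hence Gal(Q(sqrt(1979))/Q) = Z/2Z.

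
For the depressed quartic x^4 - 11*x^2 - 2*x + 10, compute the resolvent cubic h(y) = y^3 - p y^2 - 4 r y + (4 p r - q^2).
h(y) = y^3 + 11*y^2 - 40*y - 444

Identify coefficients: p = -11, q = -2, r = 10.
Plug into h(y) = y^3 - p y^2 - 4 r y + (4 p r - q^2):
  h(y) = y^3 - (-11) y^2 - 4*(10) y + (4*(-11)*(10) - (-2)^2)
       = y^3 + (11) y^2 + (-40) y + (-444).
Simplifying: h(y) = y^3 + 11*y^2 - 40*y - 444.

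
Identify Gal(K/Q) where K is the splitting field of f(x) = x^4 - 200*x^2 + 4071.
Gal(K/Q) = V_4 (Klein four-group, Z/2Z × Z/2Z)

f factors as (x^2 - 177)(x^2 - 23), so the splitting field is K = Q(sqrt(177), sqrt(23)). The elements 177, 23, 4071 are all non-squares in Q, so sqrt(177) and sqrt(23) generate independent quadratic extensions. Thus [K:Q] = 4 and Gal(K/Q) is generated by the two order-2 automorphisms sqrt(177) ↦ -sqrt(177) and sqrt(23) ↦ -sqrt(23), giving V_4.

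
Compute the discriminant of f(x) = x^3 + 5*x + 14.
Δ = -5792

For a depressed cubic x^3 + p x + q the discriminant is Δ = -4 p^3 - 27 q^2 = -4*(5)^3 - 27*(14)^2 = -500 - 5292 = -5792.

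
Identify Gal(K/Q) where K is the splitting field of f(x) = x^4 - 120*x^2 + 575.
Gal(K/Q) = V_4 (Klein four-group, Z/2Z × Z/2Z)

f factors as (x^2 - 115)(x^2 - 5), so the splitting field is K = Q(sqrt(115), sqrt(5)). The elements 115, 5, 575 are all non-squares in Q, so sqrt(115) and sqrt(5) generate independent quadratic extensions. Thus [K:Q] = 4 and Gal(K/Q) is generated by the two order-2 automorphisms sqrt(115) ↦ -sqrt(115) and sqrt(5) ↦ -sqrt(5), giving V_4.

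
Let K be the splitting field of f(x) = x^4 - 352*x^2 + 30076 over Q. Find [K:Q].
[K:Q] = 4

f factors as (x^2 - 146)(x^2 - 206); the splitting field is K = Q(sqrt(146), sqrt(206)). Since 146, 206, and 30076 are all non-squares in Q, the three subfields Q(sqrt(146)), Q(sqrt(206)), Q(sqrt(30076)) are distinct degree-2 extensions, so [K:Q] = 4 (Klein four Galois group).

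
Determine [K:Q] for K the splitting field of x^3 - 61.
[K:Q] = 6

x^3 - 61 has one real root r = 61^(1/3) and two complex roots r*zeta_3, r*zeta_3^2 where zeta_3 = e^(2*pi*i/3). The splitting field is Q(r, zeta_3). [Q(r):Q] = 3 and [Q(zeta_3):Q] = 2 with gcd = 1, so [Q(r, zeta_3):Q] = 3 * 2 = 6.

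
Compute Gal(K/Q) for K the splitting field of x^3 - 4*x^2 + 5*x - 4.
Gal(K/Q) = S_3 (symmetric group of order 6)

Compute the discriminant of x^3 + (-4)*x^2 + (5)*x + (-4): Δ = -116. Since Δ is not a rational square, the Galois group is not contained in A_3; it must be the full S_3 (irreducibility of the cubic rules out anything smaller).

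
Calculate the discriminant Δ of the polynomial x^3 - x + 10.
Δ = -2696

For a depressed cubic x^3 + p x + q the discriminant is Δ = -4 p^3 - 27 q^2 = -4*(-1)^3 - 27*(10)^2 = 4 - 2700 = -2696.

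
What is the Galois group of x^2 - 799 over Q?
Gal(K/Q) = Z/2Z (cyclic of order 2)

x^2 - 799 is irreducible over Q since 799 is not a rational square. The splitting field Q(sqrt(799)) has degree 2 over Q, and its unique nontrivial automorphism is sqrt(799) ↦ -sqrt(799). Hence Gal(Q(sqrt(799))/Q) = Z/2Z.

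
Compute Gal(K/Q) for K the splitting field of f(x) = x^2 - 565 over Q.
Gal(K/Q) = Z/2Z (cyclic of order 2)

x^2 - 565 is irreducible over Q since 565 is not a rational square. The splitting field Q(sqrt(565)) has degree 2 over Q, and its unique nontrivial automorphism is sqrt(565) ↦ -sqrt(565). Hence Gal(Q(sqrt(565))/Q) = Z/2Z.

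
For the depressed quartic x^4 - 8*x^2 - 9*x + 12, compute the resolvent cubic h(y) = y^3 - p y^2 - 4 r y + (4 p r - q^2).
h(y) = y^3 + 8*y^2 - 48*y - 465

Identify coefficients: p = -8, q = -9, r = 12.
Plug into h(y) = y^3 - p y^2 - 4 r y + (4 p r - q^2):
  h(y) = y^3 - (-8) y^2 - 4*(12) y + (4*(-8)*(12) - (-9)^2)
       = y^3 + (8) y^2 + (-48) y + (-465).
Simplifying: h(y) = y^3 + 8*y^2 - 48*y - 465.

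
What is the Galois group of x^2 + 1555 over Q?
Gal(K/Q) = Z/2Z (cyclic of order 2)

x^2 + 1555 is irreducible over Q since -1555 is not a rational square. The splitting field Q(sqrt(-1555)) has degree 2 over Q, and its unique nontrivial automorphism is sqrt(-1555) ↦ -sqrt(-1555). Hence Gal(Q(sqrt(-1555))/Q) = Z/2Z.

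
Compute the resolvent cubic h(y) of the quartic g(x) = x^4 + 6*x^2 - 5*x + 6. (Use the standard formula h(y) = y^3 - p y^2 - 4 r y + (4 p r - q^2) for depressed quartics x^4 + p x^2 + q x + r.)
h(y) = y^3 - 6*y^2 - 24*y + 119

Identify coefficients: p = 6, q = -5, r = 6.
Plug into h(y) = y^3 - p y^2 - 4 r y + (4 p r - q^2):
  h(y) = y^3 - (6) y^2 - 4*(6) y + (4*(6)*(6) - (-5)^2)
       = y^3 + (-6) y^2 + (-24) y + (119).
Simplifying: h(y) = y^3 - 6*y^2 - 24*y + 119.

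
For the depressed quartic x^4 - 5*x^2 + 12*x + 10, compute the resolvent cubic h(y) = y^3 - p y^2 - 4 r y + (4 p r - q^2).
h(y) = y^3 + 5*y^2 - 40*y - 344

Identify coefficients: p = -5, q = 12, r = 10.
Plug into h(y) = y^3 - p y^2 - 4 r y + (4 p r - q^2):
  h(y) = y^3 - (-5) y^2 - 4*(10) y + (4*(-5)*(10) - (12)^2)
       = y^3 + (5) y^2 + (-40) y + (-344).
Simplifying: h(y) = y^3 + 5*y^2 - 40*y - 344.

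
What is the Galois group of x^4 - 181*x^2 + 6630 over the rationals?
Gal(K/Q) = V_4 (Klein four-group, Z/2Z × Z/2Z)

f factors as (x^2 - 51)(x^2 - 130), so the splitting field is K = Q(sqrt(51), sqrt(130)). The elements 51, 130, 6630 are all non-squares in Q, so sqrt(51) and sqrt(130) generate independent quadratic extensions. Thus [K:Q] = 4 and Gal(K/Q) is generated by the two order-2 automorphisms sqrt(51) ↦ -sqrt(51) and sqrt(130) ↦ -sqrt(130), giving V_4.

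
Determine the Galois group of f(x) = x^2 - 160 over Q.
Gal(K/Q) = Z/2Z (cyclic of order 2)

x^2 - 160 is irreducible over Q since 160 is not a rational square. The splitting field Q(sqrt(160)) has degree 2 over Q, and its unique nontrivial automorphism is sqrt(160) ↦ -sqrt(160). Hence Gal(Q(sqrt(160))/Q) = Z/2Z.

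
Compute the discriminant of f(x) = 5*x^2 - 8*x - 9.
Δ = 244

For a quadratic a x^2 + b x + c the discriminant is Δ = b^2 - 4ac = (-8)^2 - 4*(5)*(-9) = 64 - (-180) = 244.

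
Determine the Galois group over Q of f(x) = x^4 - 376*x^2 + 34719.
Gal(K/Q) = V_4 (Klein four-group, Z/2Z × Z/2Z)

f factors as (x^2 - 163)(x^2 - 213), so the splitting field is K = Q(sqrt(163), sqrt(213)). The elements 163, 213, 34719 are all non-squares in Q, so sqrt(163) and sqrt(213) generate independent quadratic extensions. Thus [K:Q] = 4 and Gal(K/Q) is generated by the two order-2 automorphisms sqrt(163) ↦ -sqrt(163) and sqrt(213) ↦ -sqrt(213), giving V_4.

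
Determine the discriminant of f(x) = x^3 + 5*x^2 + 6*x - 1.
Δ = -31

For x^3 + a x^2 + b x + c the discriminant is Δ = 18 a b c - 4 a^3 c + a^2 b^2 - 4 b^3 - 27 c^2.
Plug a = 5, b = 6, c = -1:
  18*(5)*(6)*(-1) - 4*(5)^3*(-1) + (5)^2*(6)^2 - 4*(6)^3 - 27*(-1)^2
  = -540 + (500) + 900 + (-864) + (-27)
  = -31.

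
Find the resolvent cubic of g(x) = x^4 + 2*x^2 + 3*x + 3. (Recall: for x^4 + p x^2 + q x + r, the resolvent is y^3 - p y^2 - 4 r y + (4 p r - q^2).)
h(y) = y^3 - 2*y^2 - 12*y + 15

Identify coefficients: p = 2, q = 3, r = 3.
Plug into h(y) = y^3 - p y^2 - 4 r y + (4 p r - q^2):
  h(y) = y^3 - (2) y^2 - 4*(3) y + (4*(2)*(3) - (3)^2)
       = y^3 + (-2) y^2 + (-12) y + (15).
Simplifying: h(y) = y^3 - 2*y^2 - 12*y + 15.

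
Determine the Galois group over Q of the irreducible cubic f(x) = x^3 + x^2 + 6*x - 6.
Gal(K/Q) = S_3 (symmetric group of order 6)

Compute the discriminant of x^3 + (1)*x^2 + (6)*x + (-6): Δ = -2424. Since Δ is not a rational square, the Galois group is not contained in A_3; it must be the full S_3 (irreducibility of the cubic rules out anything smaller).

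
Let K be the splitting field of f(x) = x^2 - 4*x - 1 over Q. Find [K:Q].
[K:Q] = 2

The discriminant of x^2 + (-4)*x + (-1) is b^2 - 4c = 16 - (-4) = 20. Since 20 is not a perfect square in Q, the polynomial is irreducible over Q. Its two roots generate a degree-2 extension, so [K:Q] = 2.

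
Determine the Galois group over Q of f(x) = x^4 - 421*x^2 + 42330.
Gal(K/Q) = V_4 (Klein four-group, Z/2Z × Z/2Z)

f factors as (x^2 - 255)(x^2 - 166), so the splitting field is K = Q(sqrt(255), sqrt(166)). The elements 255, 166, 42330 are all non-squares in Q, so sqrt(255) and sqrt(166) generate independent quadratic extensions. Thus [K:Q] = 4 and Gal(K/Q) is generated by the two order-2 automorphisms sqrt(255) ↦ -sqrt(255) and sqrt(166) ↦ -sqrt(166), giving V_4.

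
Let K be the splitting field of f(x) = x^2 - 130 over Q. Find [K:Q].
[K:Q] = 2

The polynomial x^2 - 130 is irreducible over Q since 130 is not a perfect square. Its splitting field is Q(sqrt(130)), which has degree 2 over Q.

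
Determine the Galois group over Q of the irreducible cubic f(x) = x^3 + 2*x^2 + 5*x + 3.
Gal(K/Q) = S_3 (symmetric group of order 6)

Compute the discriminant of x^3 + (2)*x^2 + (5)*x + (3): Δ = -199. Since Δ is not a rational square, the Galois group is not contained in A_3; it must be the full S_3 (irreducibility of the cubic rules out anything smaller).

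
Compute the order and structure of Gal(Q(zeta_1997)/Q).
|Gal(Q(zeta_1997)/Q)| = phi(1997) = 1996; group ≅ (Z/1997Z)^* ≅ Z/1996Z

The n-th cyclotomic polynomial Φ_1997(x) is the minimal polynomial of zeta_1997 over Q and has degree phi(1997) = 1996. So Q(zeta_1997) is a degree-1996 Galois extension with Galois group (Z/1997Z)^*. (Z/1997Z)^* is cyclic since 1997 is an odd prime power (or 4). Hence Gal(Q(zeta_1997)/Q) ≅ Z/1996Z.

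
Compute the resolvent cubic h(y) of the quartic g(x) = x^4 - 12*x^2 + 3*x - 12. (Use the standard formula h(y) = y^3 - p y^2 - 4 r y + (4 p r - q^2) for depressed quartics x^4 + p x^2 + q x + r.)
h(y) = y^3 + 12*y^2 + 48*y + 567

Identify coefficients: p = -12, q = 3, r = -12.
Plug into h(y) = y^3 - p y^2 - 4 r y + (4 p r - q^2):
  h(y) = y^3 - (-12) y^2 - 4*(-12) y + (4*(-12)*(-12) - (3)^2)
       = y^3 + (12) y^2 + (48) y + (567).
Simplifying: h(y) = y^3 + 12*y^2 + 48*y + 567.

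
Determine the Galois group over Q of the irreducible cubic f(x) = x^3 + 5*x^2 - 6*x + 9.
Gal(K/Q) = S_3 (symmetric group of order 6)

Compute the discriminant of x^3 + (5)*x^2 + (-6)*x + (9): Δ = -9783. Since Δ is not a rational square, the Galois group is not contained in A_3; it must be the full S_3 (irreducibility of the cubic rules out anything smaller).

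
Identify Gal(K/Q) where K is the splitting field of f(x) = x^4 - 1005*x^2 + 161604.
Gal(K/Q) = Z/2Z (cyclic of order 2)

f factors as (x^2 - 201)(x^2 - 804), so the splitting field is K = Q(sqrt(201), sqrt(804)). The squarefree part of 201 is 201 and the squarefree part of 804 is also 201, so sqrt(201) and sqrt(804) are both rational multiples of sqrt(201). Hence Q(sqrt(201)) = Q(sqrt(804)) = Q(sqrt(201)), and the splitting field collapses to a single degree-2 extension with Galois group Z/2Z.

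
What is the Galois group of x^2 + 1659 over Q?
Gal(K/Q) = Z/2Z (cyclic of order 2)

x^2 + 1659 is irreducible over Q since -1659 is not a rational square. The splitting field Q(sqrt(-1659)) has degree 2 over Q, and its unique nontrivial automorphism is sqrt(-1659) ↦ -sqrt(-1659). Hence Gal(Q(sqrt(-1659))/Q) = Z/2Z.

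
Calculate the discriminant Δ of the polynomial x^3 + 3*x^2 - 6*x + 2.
Δ = 216

For x^3 + a x^2 + b x + c the discriminant is Δ = 18 a b c - 4 a^3 c + a^2 b^2 - 4 b^3 - 27 c^2.
Plug a = 3, b = -6, c = 2:
  18*(3)*(-6)*(2) - 4*(3)^3*(2) + (3)^2*(-6)^2 - 4*(-6)^3 - 27*(2)^2
  = -648 + (-216) + 324 + (864) + (-108)
  = 216.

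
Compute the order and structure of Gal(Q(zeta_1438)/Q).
|Gal(Q(zeta_1438)/Q)| = phi(1438) = 718; group ≅ (Z/1438Z)^* ≅ Z/718Z

The n-th cyclotomic polynomial Φ_1438(x) is the minimal polynomial of zeta_1438 over Q and has degree phi(1438) = 718. So Q(zeta_1438) is a degree-718 Galois extension with Galois group (Z/1438Z)^*. By CRT, (Z/1438Z)^* ≅ (Z/2Z)^* × (Z/719Z)^*. Each prime-power unit group is (Z/2Z)^* ≅ trivial group (order 1); (Z/719Z)^* ≅ Z/718Z. Hence Gal(Q(zeta_1438)/Q) ≅ Z/718Z.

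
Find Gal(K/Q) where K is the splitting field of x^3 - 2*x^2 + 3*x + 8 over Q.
Gal(K/Q) = S_3 (symmetric group of order 6)

Compute the discriminant of x^3 + (-2)*x^2 + (3)*x + (8): Δ = -2408. Since Δ is not a rational square, the Galois group is not contained in A_3; it must be the full S_3 (irreducibility of the cubic rules out anything smaller).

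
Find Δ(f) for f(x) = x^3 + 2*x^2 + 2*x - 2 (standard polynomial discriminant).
Δ = -204

For x^3 + a x^2 + b x + c the discriminant is Δ = 18 a b c - 4 a^3 c + a^2 b^2 - 4 b^3 - 27 c^2.
Plug a = 2, b = 2, c = -2:
  18*(2)*(2)*(-2) - 4*(2)^3*(-2) + (2)^2*(2)^2 - 4*(2)^3 - 27*(-2)^2
  = -144 + (64) + 16 + (-32) + (-108)
  = -204.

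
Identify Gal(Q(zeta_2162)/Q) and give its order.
|Gal(Q(zeta_2162)/Q)| = phi(2162) = 1012; group ≅ (Z/2162Z)^* ≅ Z/22Z × Z/46Z

The n-th cyclotomic polynomial Φ_2162(x) is the minimal polynomial of zeta_2162 over Q and has degree phi(2162) = 1012. So Q(zeta_2162) is a degree-1012 Galois extension with Galois group (Z/2162Z)^*. By CRT, (Z/2162Z)^* ≅ (Z/2Z)^* × (Z/23Z)^* × (Z/47Z)^*. Each prime-power unit group is (Z/2Z)^* ≅ trivial group (order 1); (Z/23Z)^* ≅ Z/22Z; (Z/47Z)^* ≅ Z/46Z. Hence Gal(Q(zeta_2162)/Q) ≅ Z/22Z × Z/46Z.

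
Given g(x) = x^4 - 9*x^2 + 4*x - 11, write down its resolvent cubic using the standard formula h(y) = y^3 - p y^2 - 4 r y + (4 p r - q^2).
h(y) = y^3 + 9*y^2 + 44*y + 380

Identify coefficients: p = -9, q = 4, r = -11.
Plug into h(y) = y^3 - p y^2 - 4 r y + (4 p r - q^2):
  h(y) = y^3 - (-9) y^2 - 4*(-11) y + (4*(-9)*(-11) - (4)^2)
       = y^3 + (9) y^2 + (44) y + (380).
Simplifying: h(y) = y^3 + 9*y^2 + 44*y + 380.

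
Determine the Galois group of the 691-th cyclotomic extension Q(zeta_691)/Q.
|Gal(Q(zeta_691)/Q)| = phi(691) = 690; group ≅ (Z/691Z)^* ≅ Z/690Z

The n-th cyclotomic polynomial Φ_691(x) is the minimal polynomial of zeta_691 over Q and has degree phi(691) = 690. So Q(zeta_691) is a degree-690 Galois extension with Galois group (Z/691Z)^*. (Z/691Z)^* is cyclic since 691 is an odd prime power (or 4). Hence Gal(Q(zeta_691)/Q) ≅ Z/690Z.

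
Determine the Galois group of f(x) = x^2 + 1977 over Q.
Gal(K/Q) = Z/2Z (cyclic of order 2)

x^2 + 1977 is irreducible over Q since -1977 is not a rational square. The splitting field Q(sqrt(-1977)) has degree 2 over Q, and its unique nontrivial automorphism is sqrt(-1977) ↦ -sqrt(-1977). Hence Gal(Q(sqrt(-1977))/Q) = Z/2Z.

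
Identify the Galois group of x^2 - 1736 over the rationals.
Gal(K/Q) = Z/2Z (cyclic of order 2)

x^2 - 1736 is irreducible over Q since 1736 is not a rational square. The splitting field Q(sqrt(1736)) has degree 2 over Q, and its unique nontrivial automorphism is sqrt(1736) ↦ -sqrt(1736). Hence Gal(Q(sqrt(1736))/Q) = Z/2Z.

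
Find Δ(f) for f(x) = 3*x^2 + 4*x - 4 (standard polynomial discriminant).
Δ = 64

For a quadratic a x^2 + b x + c the discriminant is Δ = b^2 - 4ac = (4)^2 - 4*(3)*(-4) = 16 - (-48) = 64.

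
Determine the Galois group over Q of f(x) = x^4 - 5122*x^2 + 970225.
Gal(K/Q) = Z/2Z (cyclic of order 2)

f factors as (x^2 - 197)(x^2 - 4925), so the splitting field is K = Q(sqrt(197), sqrt(4925)). The squarefree part of 197 is 197 and the squarefree part of 4925 is also 197, so sqrt(197) and sqrt(4925) are both rational multiples of sqrt(197). Hence Q(sqrt(197)) = Q(sqrt(4925)) = Q(sqrt(197)), and the splitting field collapses to a single degree-2 extension with Galois group Z/2Z.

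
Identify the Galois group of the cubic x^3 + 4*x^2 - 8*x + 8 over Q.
Gal(K/Q) = S_3 (symmetric group of order 6)

Compute the discriminant of x^3 + (4)*x^2 + (-8)*x + (8): Δ = -5312. Since Δ is not a rational square, the Galois group is not contained in A_3; it must be the full S_3 (irreducibility of the cubic rules out anything smaller).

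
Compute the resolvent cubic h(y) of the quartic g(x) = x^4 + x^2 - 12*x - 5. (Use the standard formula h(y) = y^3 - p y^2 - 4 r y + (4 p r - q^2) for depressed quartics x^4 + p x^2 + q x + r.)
h(y) = y^3 - y^2 + 20*y - 164

Identify coefficients: p = 1, q = -12, r = -5.
Plug into h(y) = y^3 - p y^2 - 4 r y + (4 p r - q^2):
  h(y) = y^3 - (1) y^2 - 4*(-5) y + (4*(1)*(-5) - (-12)^2)
       = y^3 + (-1) y^2 + (20) y + (-164).
Simplifying: h(y) = y^3 - y^2 + 20*y - 164.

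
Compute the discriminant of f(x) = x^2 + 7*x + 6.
Δ = 25

For a quadratic a x^2 + b x + c the discriminant is Δ = b^2 - 4ac = (7)^2 - 4*(1)*(6) = 49 - (24) = 25.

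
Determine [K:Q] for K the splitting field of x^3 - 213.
[K:Q] = 6

x^3 - 213 has one real root r = 213^(1/3) and two complex roots r*zeta_3, r*zeta_3^2 where zeta_3 = e^(2*pi*i/3). The splitting field is Q(r, zeta_3). [Q(r):Q] = 3 and [Q(zeta_3):Q] = 2 with gcd = 1, so [Q(r, zeta_3):Q] = 3 * 2 = 6.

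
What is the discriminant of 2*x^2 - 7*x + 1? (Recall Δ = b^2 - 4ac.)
Δ = 41

For a quadratic a x^2 + b x + c the discriminant is Δ = b^2 - 4ac = (-7)^2 - 4*(2)*(1) = 49 - (8) = 41.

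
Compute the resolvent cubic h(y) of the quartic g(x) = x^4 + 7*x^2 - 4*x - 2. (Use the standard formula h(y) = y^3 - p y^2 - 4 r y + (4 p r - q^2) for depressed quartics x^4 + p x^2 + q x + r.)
h(y) = y^3 - 7*y^2 + 8*y - 72

Identify coefficients: p = 7, q = -4, r = -2.
Plug into h(y) = y^3 - p y^2 - 4 r y + (4 p r - q^2):
  h(y) = y^3 - (7) y^2 - 4*(-2) y + (4*(7)*(-2) - (-4)^2)
       = y^3 + (-7) y^2 + (8) y + (-72).
Simplifying: h(y) = y^3 - 7*y^2 + 8*y - 72.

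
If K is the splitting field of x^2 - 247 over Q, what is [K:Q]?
[K:Q] = 2

The polynomial x^2 - 247 is irreducible over Q since 247 is not a perfect square. Its splitting field is Q(sqrt(247)), which has degree 2 over Q.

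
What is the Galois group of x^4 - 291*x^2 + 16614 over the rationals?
Gal(K/Q) = V_4 (Klein four-group, Z/2Z × Z/2Z)

f factors as (x^2 - 78)(x^2 - 213), so the splitting field is K = Q(sqrt(78), sqrt(213)). The elements 78, 213, 16614 are all non-squares in Q, so sqrt(78) and sqrt(213) generate independent quadratic extensions. Thus [K:Q] = 4 and Gal(K/Q) is generated by the two order-2 automorphisms sqrt(78) ↦ -sqrt(78) and sqrt(213) ↦ -sqrt(213), giving V_4.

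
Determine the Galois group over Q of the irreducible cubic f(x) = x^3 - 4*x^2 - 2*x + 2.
Gal(K/Q) = S_3 (symmetric group of order 6)

Compute the discriminant of x^3 + (-4)*x^2 + (-2)*x + (2): Δ = 788. Since Δ is not a rational square, the Galois group is not contained in A_3; it must be the full S_3 (irreducibility of the cubic rules out anything smaller).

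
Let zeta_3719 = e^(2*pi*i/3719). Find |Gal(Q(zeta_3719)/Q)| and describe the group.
|Gal(Q(zeta_3719)/Q)| = phi(3719) = 3718; group ≅ (Z/3719Z)^* ≅ Z/3718Z

The n-th cyclotomic polynomial Φ_3719(x) is the minimal polynomial of zeta_3719 over Q and has degree phi(3719) = 3718. So Q(zeta_3719) is a degree-3718 Galois extension with Galois group (Z/3719Z)^*. (Z/3719Z)^* is cyclic since 3719 is an odd prime power (or 4). Hence Gal(Q(zeta_3719)/Q) ≅ Z/3718Z.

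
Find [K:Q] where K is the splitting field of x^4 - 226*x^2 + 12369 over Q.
[K:Q] = 4

f factors as (x^2 - 133)(x^2 - 93); the splitting field is K = Q(sqrt(133), sqrt(93)). Since 133, 93, and 12369 are all non-squares in Q, the three subfields Q(sqrt(133)), Q(sqrt(93)), Q(sqrt(12369)) are distinct degree-2 extensions, so [K:Q] = 4 (Klein four Galois group).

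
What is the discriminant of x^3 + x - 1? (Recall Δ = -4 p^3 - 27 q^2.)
Δ = -31

For a depressed cubic x^3 + p x + q the discriminant is Δ = -4 p^3 - 27 q^2 = -4*(1)^3 - 27*(-1)^2 = -4 - 27 = -31.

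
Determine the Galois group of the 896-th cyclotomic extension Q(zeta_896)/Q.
|Gal(Q(zeta_896)/Q)| = phi(896) = 384; group ≅ (Z/896Z)^* ≅ Z/2Z × Z/6Z × Z/32Z

The n-th cyclotomic polynomial Φ_896(x) is the minimal polynomial of zeta_896 over Q and has degree phi(896) = 384. So Q(zeta_896) is a degree-384 Galois extension with Galois group (Z/896Z)^*. By CRT, (Z/896Z)^* ≅ (Z/128Z)^* × (Z/7Z)^*. Each prime-power unit group is (Z/128Z)^* ≅ Z/2Z × Z/32Z; (Z/7Z)^* ≅ Z/6Z. Hence Gal(Q(zeta_896)/Q) ≅ Z/2Z × Z/6Z × Z/32Z.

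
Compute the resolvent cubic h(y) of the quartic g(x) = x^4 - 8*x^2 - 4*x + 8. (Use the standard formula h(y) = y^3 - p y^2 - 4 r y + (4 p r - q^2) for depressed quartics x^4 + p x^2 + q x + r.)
h(y) = y^3 + 8*y^2 - 32*y - 272

Identify coefficients: p = -8, q = -4, r = 8.
Plug into h(y) = y^3 - p y^2 - 4 r y + (4 p r - q^2):
  h(y) = y^3 - (-8) y^2 - 4*(8) y + (4*(-8)*(8) - (-4)^2)
       = y^3 + (8) y^2 + (-32) y + (-272).
Simplifying: h(y) = y^3 + 8*y^2 - 32*y - 272.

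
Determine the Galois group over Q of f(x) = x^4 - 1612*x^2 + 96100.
Gal(K/Q) = Z/2Z (cyclic of order 2)

f factors as (x^2 - 62)(x^2 - 1550), so the splitting field is K = Q(sqrt(62), sqrt(1550)). The squarefree part of 62 is 62 and the squarefree part of 1550 is also 62, so sqrt(62) and sqrt(1550) are both rational multiples of sqrt(62). Hence Q(sqrt(62)) = Q(sqrt(1550)) = Q(sqrt(62)), and the splitting field collapses to a single degree-2 extension with Galois group Z/2Z.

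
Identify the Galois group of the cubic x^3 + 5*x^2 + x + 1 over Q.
Gal(K/Q) = S_3 (symmetric group of order 6)

Compute the discriminant of x^3 + (5)*x^2 + (1)*x + (1): Δ = -416. Since Δ is not a rational square, the Galois group is not contained in A_3; it must be the full S_3 (irreducibility of the cubic rules out anything smaller).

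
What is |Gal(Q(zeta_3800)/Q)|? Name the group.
|Gal(Q(zeta_3800)/Q)| = phi(3800) = 1440; group ≅ (Z/3800Z)^* ≅ Z/2Z × Z/2Z × Z/18Z × Z/20Z

The n-th cyclotomic polynomial Φ_3800(x) is the minimal polynomial of zeta_3800 over Q and has degree phi(3800) = 1440. So Q(zeta_3800) is a degree-1440 Galois extension with Galois group (Z/3800Z)^*. By CRT, (Z/3800Z)^* ≅ (Z/8Z)^* × (Z/25Z)^* × (Z/19Z)^*. Each prime-power unit group is (Z/8Z)^* ≅ Z/2Z × Z/2Z; (Z/25Z)^* ≅ Z/20Z; (Z/19Z)^* ≅ Z/18Z. Hence Gal(Q(zeta_3800)/Q) ≅ Z/2Z × Z/2Z × Z/18Z × Z/20Z.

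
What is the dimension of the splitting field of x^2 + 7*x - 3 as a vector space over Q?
[K:Q] = 2

The discriminant of x^2 + (7)*x + (-3) is b^2 - 4c = 49 - (-12) = 61. Since 61 is not a perfect square in Q, the polynomial is irreducible over Q. Its two roots generate a degree-2 extension, so [K:Q] = 2.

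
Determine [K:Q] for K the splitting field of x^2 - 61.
[K:Q] = 2

The polynomial x^2 - 61 is irreducible over Q since 61 is not a perfect square. Its splitting field is Q(sqrt(61)), which has degree 2 over Q.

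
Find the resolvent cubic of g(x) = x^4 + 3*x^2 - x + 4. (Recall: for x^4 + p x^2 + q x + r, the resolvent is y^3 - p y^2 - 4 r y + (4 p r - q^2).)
h(y) = y^3 - 3*y^2 - 16*y + 47

Identify coefficients: p = 3, q = -1, r = 4.
Plug into h(y) = y^3 - p y^2 - 4 r y + (4 p r - q^2):
  h(y) = y^3 - (3) y^2 - 4*(4) y + (4*(3)*(4) - (-1)^2)
       = y^3 + (-3) y^2 + (-16) y + (47).
Simplifying: h(y) = y^3 - 3*y^2 - 16*y + 47.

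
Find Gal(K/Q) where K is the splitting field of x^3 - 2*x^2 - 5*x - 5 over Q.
Gal(K/Q) = S_3 (symmetric group of order 6)

Compute the discriminant of x^3 + (-2)*x^2 + (-5)*x + (-5): Δ = -1135. Since Δ is not a rational square, the Galois group is not contained in A_3; it must be the full S_3 (irreducibility of the cubic rules out anything smaller).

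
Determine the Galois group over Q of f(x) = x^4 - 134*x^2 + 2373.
Gal(K/Q) = V_4 (Klein four-group, Z/2Z × Z/2Z)

f factors as (x^2 - 113)(x^2 - 21), so the splitting field is K = Q(sqrt(113), sqrt(21)). The elements 113, 21, 2373 are all non-squares in Q, so sqrt(113) and sqrt(21) generate independent quadratic extensions. Thus [K:Q] = 4 and Gal(K/Q) is generated by the two order-2 automorphisms sqrt(113) ↦ -sqrt(113) and sqrt(21) ↦ -sqrt(21), giving V_4.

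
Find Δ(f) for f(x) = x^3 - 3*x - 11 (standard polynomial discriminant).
Δ = -3159

For a depressed cubic x^3 + p x + q the discriminant is Δ = -4 p^3 - 27 q^2 = -4*(-3)^3 - 27*(-11)^2 = 108 - 3267 = -3159.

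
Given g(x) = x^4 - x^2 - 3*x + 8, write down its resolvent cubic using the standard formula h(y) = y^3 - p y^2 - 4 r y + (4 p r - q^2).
h(y) = y^3 + y^2 - 32*y - 41

Identify coefficients: p = -1, q = -3, r = 8.
Plug into h(y) = y^3 - p y^2 - 4 r y + (4 p r - q^2):
  h(y) = y^3 - (-1) y^2 - 4*(8) y + (4*(-1)*(8) - (-3)^2)
       = y^3 + (1) y^2 + (-32) y + (-41).
Simplifying: h(y) = y^3 + y^2 - 32*y - 41.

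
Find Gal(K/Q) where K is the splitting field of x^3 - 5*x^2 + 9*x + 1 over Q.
Gal(K/Q) = S_3 (symmetric group of order 6)

Compute the discriminant of x^3 + (-5)*x^2 + (9)*x + (1): Δ = -1228. Since Δ is not a rational square, the Galois group is not contained in A_3; it must be the full S_3 (irreducibility of the cubic rules out anything smaller).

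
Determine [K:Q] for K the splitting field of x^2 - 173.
[K:Q] = 2

The polynomial x^2 - 173 is irreducible over Q since 173 is not a perfect square. Its splitting field is Q(sqrt(173)), which has degree 2 over Q.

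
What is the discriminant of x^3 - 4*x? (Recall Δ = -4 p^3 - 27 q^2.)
Δ = 256

For a depressed cubic x^3 + p x + q the discriminant is Δ = -4 p^3 - 27 q^2 = -4*(-4)^3 - 27*(0)^2 = 256 - 0 = 256.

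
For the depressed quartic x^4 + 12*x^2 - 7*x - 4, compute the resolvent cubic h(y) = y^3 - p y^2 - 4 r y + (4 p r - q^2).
h(y) = y^3 - 12*y^2 + 16*y - 241

Identify coefficients: p = 12, q = -7, r = -4.
Plug into h(y) = y^3 - p y^2 - 4 r y + (4 p r - q^2):
  h(y) = y^3 - (12) y^2 - 4*(-4) y + (4*(12)*(-4) - (-7)^2)
       = y^3 + (-12) y^2 + (16) y + (-241).
Simplifying: h(y) = y^3 - 12*y^2 + 16*y - 241.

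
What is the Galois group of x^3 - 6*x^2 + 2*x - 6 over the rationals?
Gal(K/Q) = S_3 (symmetric group of order 6)

Compute the discriminant of x^3 + (-6)*x^2 + (2)*x + (-6): Δ = -4748. Since Δ is not a rational square, the Galois group is not contained in A_3; it must be the full S_3 (irreducibility of the cubic rules out anything smaller).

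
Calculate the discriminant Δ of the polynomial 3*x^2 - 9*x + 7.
Δ = -3

For a quadratic a x^2 + b x + c the discriminant is Δ = b^2 - 4ac = (-9)^2 - 4*(3)*(7) = 81 - (84) = -3.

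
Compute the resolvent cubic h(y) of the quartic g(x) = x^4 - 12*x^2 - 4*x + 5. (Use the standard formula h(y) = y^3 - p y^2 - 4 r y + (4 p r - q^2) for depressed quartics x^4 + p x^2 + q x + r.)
h(y) = y^3 + 12*y^2 - 20*y - 256

Identify coefficients: p = -12, q = -4, r = 5.
Plug into h(y) = y^3 - p y^2 - 4 r y + (4 p r - q^2):
  h(y) = y^3 - (-12) y^2 - 4*(5) y + (4*(-12)*(5) - (-4)^2)
       = y^3 + (12) y^2 + (-20) y + (-256).
Simplifying: h(y) = y^3 + 12*y^2 - 20*y - 256.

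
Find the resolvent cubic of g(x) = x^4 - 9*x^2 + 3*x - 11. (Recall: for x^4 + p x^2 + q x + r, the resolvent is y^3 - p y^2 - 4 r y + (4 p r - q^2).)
h(y) = y^3 + 9*y^2 + 44*y + 387

Identify coefficients: p = -9, q = 3, r = -11.
Plug into h(y) = y^3 - p y^2 - 4 r y + (4 p r - q^2):
  h(y) = y^3 - (-9) y^2 - 4*(-11) y + (4*(-9)*(-11) - (3)^2)
       = y^3 + (9) y^2 + (44) y + (387).
Simplifying: h(y) = y^3 + 9*y^2 + 44*y + 387.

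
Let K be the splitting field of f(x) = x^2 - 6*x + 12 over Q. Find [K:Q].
[K:Q] = 2

The discriminant of x^2 + (-6)*x + (12) is b^2 - 4c = 36 - (48) = -12. Since -12 is not a perfect square in Q, the polynomial is irreducible over Q. Its two roots generate a degree-2 extension, so [K:Q] = 2.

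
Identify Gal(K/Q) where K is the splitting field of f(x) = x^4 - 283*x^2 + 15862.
Gal(K/Q) = V_4 (Klein four-group, Z/2Z × Z/2Z)

f factors as (x^2 - 206)(x^2 - 77), so the splitting field is K = Q(sqrt(206), sqrt(77)). The elements 206, 77, 15862 are all non-squares in Q, so sqrt(206) and sqrt(77) generate independent quadratic extensions. Thus [K:Q] = 4 and Gal(K/Q) is generated by the two order-2 automorphisms sqrt(206) ↦ -sqrt(206) and sqrt(77) ↦ -sqrt(77), giving V_4.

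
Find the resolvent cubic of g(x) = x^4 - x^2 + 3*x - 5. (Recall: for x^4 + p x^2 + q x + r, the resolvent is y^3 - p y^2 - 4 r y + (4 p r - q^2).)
h(y) = y^3 + y^2 + 20*y + 11

Identify coefficients: p = -1, q = 3, r = -5.
Plug into h(y) = y^3 - p y^2 - 4 r y + (4 p r - q^2):
  h(y) = y^3 - (-1) y^2 - 4*(-5) y + (4*(-1)*(-5) - (3)^2)
       = y^3 + (1) y^2 + (20) y + (11).
Simplifying: h(y) = y^3 + y^2 + 20*y + 11.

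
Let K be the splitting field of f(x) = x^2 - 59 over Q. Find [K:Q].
[K:Q] = 2

The polynomial x^2 - 59 is irreducible over Q since 59 is not a perfect square. Its splitting field is Q(sqrt(59)), which has degree 2 over Q.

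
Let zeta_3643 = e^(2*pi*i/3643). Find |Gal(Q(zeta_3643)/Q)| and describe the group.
|Gal(Q(zeta_3643)/Q)| = phi(3643) = 3642; group ≅ (Z/3643Z)^* ≅ Z/3642Z

The n-th cyclotomic polynomial Φ_3643(x) is the minimal polynomial of zeta_3643 over Q and has degree phi(3643) = 3642. So Q(zeta_3643) is a degree-3642 Galois extension with Galois group (Z/3643Z)^*. (Z/3643Z)^* is cyclic since 3643 is an odd prime power (or 4). Hence Gal(Q(zeta_3643)/Q) ≅ Z/3642Z.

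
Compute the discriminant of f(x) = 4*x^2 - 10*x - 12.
Δ = 292

For a quadratic a x^2 + b x + c the discriminant is Δ = b^2 - 4ac = (-10)^2 - 4*(4)*(-12) = 100 - (-192) = 292.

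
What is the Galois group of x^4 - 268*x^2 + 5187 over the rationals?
Gal(K/Q) = V_4 (Klein four-group, Z/2Z × Z/2Z)

f factors as (x^2 - 21)(x^2 - 247), so the splitting field is K = Q(sqrt(21), sqrt(247)). The elements 21, 247, 5187 are all non-squares in Q, so sqrt(21) and sqrt(247) generate independent quadratic extensions. Thus [K:Q] = 4 and Gal(K/Q) is generated by the two order-2 automorphisms sqrt(21) ↦ -sqrt(21) and sqrt(247) ↦ -sqrt(247), giving V_4.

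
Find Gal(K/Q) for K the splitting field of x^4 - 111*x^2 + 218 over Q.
Gal(K/Q) = V_4 (Klein four-group, Z/2Z × Z/2Z)

f factors as (x^2 - 2)(x^2 - 109), so the splitting field is K = Q(sqrt(2), sqrt(109)). The elements 2, 109, 218 are all non-squares in Q, so sqrt(2) and sqrt(109) generate independent quadratic extensions. Thus [K:Q] = 4 and Gal(K/Q) is generated by the two order-2 automorphisms sqrt(2) ↦ -sqrt(2) and sqrt(109) ↦ -sqrt(109), giving V_4.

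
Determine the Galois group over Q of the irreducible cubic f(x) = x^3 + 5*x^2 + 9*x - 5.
Gal(K/Q) = S_3 (symmetric group of order 6)

Compute the discriminant of x^3 + (5)*x^2 + (9)*x + (-5): Δ = -3116. Since Δ is not a rational square, the Galois group is not contained in A_3; it must be the full S_3 (irreducibility of the cubic rules out anything smaller).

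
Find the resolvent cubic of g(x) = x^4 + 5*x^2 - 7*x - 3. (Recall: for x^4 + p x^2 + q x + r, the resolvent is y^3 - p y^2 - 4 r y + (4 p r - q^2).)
h(y) = y^3 - 5*y^2 + 12*y - 109

Identify coefficients: p = 5, q = -7, r = -3.
Plug into h(y) = y^3 - p y^2 - 4 r y + (4 p r - q^2):
  h(y) = y^3 - (5) y^2 - 4*(-3) y + (4*(5)*(-3) - (-7)^2)
       = y^3 + (-5) y^2 + (12) y + (-109).
Simplifying: h(y) = y^3 - 5*y^2 + 12*y - 109.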